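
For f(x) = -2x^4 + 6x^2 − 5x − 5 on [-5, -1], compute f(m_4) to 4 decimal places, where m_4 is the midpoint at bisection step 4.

3.3672

f(-3) = -98 < 0, so the root lies in [-3, -1]
f(-2) = -3 < 0, so the root lies in [-2, -1]
f(-1.5) = 5.875 > 0, so the root lies in [-2, -1.5]
f(-1.75) = 3.3672 > 0, so the root lies in [-2, -1.75]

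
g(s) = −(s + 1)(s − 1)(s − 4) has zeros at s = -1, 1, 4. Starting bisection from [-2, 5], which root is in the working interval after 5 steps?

4

g(1.5) = 3.125 > 0, so the root lies in [1.5, 5]
g(3.25) = 7.171875 > 0, so the root lies in [3.25, 5]
g(4.125) = -2.001953 < 0, so the root lies in [3.25, 4.125]
g(3.6875) = 3.9368 > 0, so the root lies in [3.6875, 4.125]
g(3.90625) = 1.3368 > 0, so the root lies in [3.90625, 4.125]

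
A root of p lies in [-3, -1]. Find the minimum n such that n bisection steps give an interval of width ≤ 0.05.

Width after n steps is 2/2^n. Need 2^n ≥ 2/0.05 = 40.
2^5 = 32 < 40 ≤ 2^6 = 64, so n = 6.

6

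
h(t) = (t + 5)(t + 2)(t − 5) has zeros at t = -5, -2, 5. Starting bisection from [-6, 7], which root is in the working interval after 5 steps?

h(0.5) = -61.875 < 0, so the root lies in [0.5, 7]
h(3.75) = -62.890625 < 0, so the root lies in [3.75, 7]
h(5.375) = 28.693359 > 0, so the root lies in [3.75, 5.375]
h(4.5625) = -27.4548 < 0, so the root lies in [4.5625, 5.375]
h(4.96875) = -2.1709 < 0, so the root lies in [4.96875, 5.375]

5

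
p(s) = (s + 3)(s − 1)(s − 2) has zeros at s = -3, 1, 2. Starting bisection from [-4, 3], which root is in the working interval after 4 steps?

-3

s = -0.5 gives p = 9.375, positive; keep [-4, -0.5]
s = -2.25 gives p = 10.359375, positive; keep [-4, -2.25]
s = -3.125 gives p = -2.642578, negative; keep [-3.125, -2.25]
s = -2.6875 gives p = 5.4016, positive; keep [-3.125, -2.6875]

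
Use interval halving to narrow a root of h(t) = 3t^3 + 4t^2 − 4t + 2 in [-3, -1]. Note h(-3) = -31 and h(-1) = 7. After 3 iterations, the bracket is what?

t = -2 gives h = 2, positive; keep [-3, -2]
t = -2.5 gives h = -9.875, negative; keep [-2.5, -2]
t = -2.25 gives h = -2.921875, negative; keep [-2.25, -2]

[-2.25, -2]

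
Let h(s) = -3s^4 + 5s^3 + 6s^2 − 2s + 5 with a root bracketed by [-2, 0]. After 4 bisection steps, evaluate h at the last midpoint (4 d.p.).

midpoint -1: h = 5 > 0 → [-2, -1]
midpoint -1.5: h = -10.5625 < 0 → [-1.5, -1]
midpoint -1.25: h = -0.214844 < 0 → [-1.25, -1]
midpoint -1.125: h = 2.9192 > 0 → [-1.25, -1.125]

2.9192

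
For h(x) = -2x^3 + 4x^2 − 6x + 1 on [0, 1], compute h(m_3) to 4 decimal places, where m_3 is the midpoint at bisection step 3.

0.3086

m = 0.5, h(m) = -1.25 (−); new bracket [0, 0.5]
m = 0.25, h(m) = -0.28125 (−); new bracket [0, 0.25]
m = 0.125, h(m) = 0.308594 (+); new bracket [0.125, 0.25]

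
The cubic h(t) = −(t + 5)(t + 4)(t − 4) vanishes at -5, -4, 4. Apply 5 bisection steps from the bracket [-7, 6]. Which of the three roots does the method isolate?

4

t = -0.5 gives h = 70.875, positive; keep [-0.5, 6]
t = 2.75 gives h = 65.390625, positive; keep [2.75, 6]
t = 4.375 gives h = -29.443359, negative; keep [2.75, 4.375]
t = 3.5625 gives h = 28.3298, positive; keep [3.5625, 4.375]
t = 3.96875 gives h = 2.2334, positive; keep [3.96875, 4.375]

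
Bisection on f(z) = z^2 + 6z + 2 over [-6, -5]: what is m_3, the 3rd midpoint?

-5.625

midpoint -5.5: f = -0.75 < 0 → [-6, -5.5]
midpoint -5.75: f = 0.5625 > 0 → [-5.75, -5.5]
midpoint -5.625: f = -0.109375 < 0 → [-5.75, -5.625]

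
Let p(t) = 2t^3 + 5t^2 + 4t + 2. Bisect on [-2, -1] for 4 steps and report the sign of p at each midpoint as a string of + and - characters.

+-+-

m = -1.5, p(m) = 0.5 (+); new bracket [-2, -1.5]
m = -1.75, p(m) = -0.40625 (−); new bracket [-1.75, -1.5]
m = -1.625, p(m) = 0.121094 (+); new bracket [-1.75, -1.625]
m = -1.6875, p(m) = -0.1226 (−); new bracket [-1.6875, -1.625]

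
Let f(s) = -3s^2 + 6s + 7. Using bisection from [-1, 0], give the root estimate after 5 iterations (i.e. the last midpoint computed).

s = -0.5 gives f = 3.25, positive; keep [-1, -0.5]
s = -0.75 gives f = 0.8125, positive; keep [-1, -0.75]
s = -0.875 gives f = -0.546875, negative; keep [-0.875, -0.75]
s = -0.8125 gives f = 0.1445, positive; keep [-0.875, -0.8125]
s = -0.84375 gives f = -0.1982, negative; keep [-0.84375, -0.8125]

-0.84375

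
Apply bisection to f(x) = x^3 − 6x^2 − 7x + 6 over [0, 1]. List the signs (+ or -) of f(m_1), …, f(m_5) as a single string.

m = 0.5, f(m) = 1.125 (+); new bracket [0.5, 1]
m = 0.75, f(m) = -2.203125 (−); new bracket [0.5, 0.75]
m = 0.625, f(m) = -0.474609 (−); new bracket [0.5, 0.625]
m = 0.5625, f(m) = 0.342 (+); new bracket [0.5625, 0.625]
m = 0.59375, f(m) = -0.0622 (−); new bracket [0.5625, 0.59375]

+--+-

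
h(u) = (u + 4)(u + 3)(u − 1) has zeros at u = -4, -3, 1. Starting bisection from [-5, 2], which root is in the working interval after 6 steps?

1

m = -1.5, h(m) = -9.375 (−); new bracket [-1.5, 2]
m = 0.25, h(m) = -10.359375 (−); new bracket [0.25, 2]
m = 1.125, h(m) = 2.642578 (+); new bracket [0.25, 1.125]
m = 0.6875, h(m) = -5.4016 (−); new bracket [0.6875, 1.125]
m = 0.90625, h(m) = -1.7967 (−); new bracket [0.90625, 1.125]
m = 1.015625, h(m) = 0.3147 (+); new bracket [0.90625, 1.015625]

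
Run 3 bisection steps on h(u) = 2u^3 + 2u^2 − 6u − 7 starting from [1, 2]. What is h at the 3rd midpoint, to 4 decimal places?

1.9648

m = 1.5, h(m) = -4.75 (−); new bracket [1.5, 2]
m = 1.75, h(m) = -0.65625 (−); new bracket [1.75, 2]
m = 1.875, h(m) = 1.964844 (+); new bracket [1.75, 1.875]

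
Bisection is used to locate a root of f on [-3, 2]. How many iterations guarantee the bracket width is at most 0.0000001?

26

Width after n steps is 5/2^n. Need 2^n ≥ 5/0.0000001 = 50000000.
2^25 = 33554432 < 50000000 ≤ 2^26 = 67108864, so n = 26.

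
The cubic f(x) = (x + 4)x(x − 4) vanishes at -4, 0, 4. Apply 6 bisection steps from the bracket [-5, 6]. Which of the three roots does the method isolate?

m = 0.5, f(m) = -7.875 (−); new bracket [0.5, 6]
m = 3.25, f(m) = -17.671875 (−); new bracket [3.25, 6]
m = 4.625, f(m) = 24.931641 (+); new bracket [3.25, 4.625]
m = 3.9375, f(m) = -1.9534 (−); new bracket [3.9375, 4.625]
m = 4.28125, f(m) = 9.9715 (+); new bracket [3.9375, 4.28125]
m = 4.109375, f(m) = 3.6449 (+); new bracket [3.9375, 4.109375]

4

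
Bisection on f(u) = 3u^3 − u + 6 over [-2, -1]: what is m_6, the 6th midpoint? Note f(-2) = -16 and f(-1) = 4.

-1.359375

m = -1.5, f(m) = -2.625 (−); new bracket [-1.5, -1]
m = -1.25, f(m) = 1.390625 (+); new bracket [-1.5, -1.25]
m = -1.375, f(m) = -0.423828 (−); new bracket [-1.375, -1.25]
m = -1.3125, f(m) = 0.5295 (+); new bracket [-1.375, -1.3125]
m = -1.34375, f(m) = 0.0647 (+); new bracket [-1.375, -1.34375]
m = -1.359375, f(m) = -0.1766 (−); new bracket [-1.359375, -1.34375]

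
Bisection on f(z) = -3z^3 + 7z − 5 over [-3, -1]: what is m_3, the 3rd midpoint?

-1.75

z = -2 gives f = 5, positive; keep [-2, -1]
z = -1.5 gives f = -5.375, negative; keep [-2, -1.5]
z = -1.75 gives f = -1.171875, negative; keep [-2, -1.75]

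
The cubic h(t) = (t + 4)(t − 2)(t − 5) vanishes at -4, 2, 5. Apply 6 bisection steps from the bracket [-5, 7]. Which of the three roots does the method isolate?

-4

t = 1 gives h = 20, positive; keep [-5, 1]
t = -2 gives h = 56, positive; keep [-5, -2]
t = -3.5 gives h = 23.375, positive; keep [-5, -3.5]
t = -4.25 gives h = -14.4531, negative; keep [-4.25, -3.5]
t = -3.875 gives h = 6.5176, positive; keep [-4.25, -3.875]
t = -4.0625 gives h = -3.4338, negative; keep [-4.0625, -3.875]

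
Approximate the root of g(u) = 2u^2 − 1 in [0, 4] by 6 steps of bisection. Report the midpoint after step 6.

0.6875

m = 2, g(m) = 7 (+); new bracket [0, 2]
m = 1, g(m) = 1 (+); new bracket [0, 1]
m = 0.5, g(m) = -0.5 (−); new bracket [0.5, 1]
m = 0.75, g(m) = 0.125 (+); new bracket [0.5, 0.75]
m = 0.625, g(m) = -0.2188 (−); new bracket [0.625, 0.75]
m = 0.6875, g(m) = -0.0547 (−); new bracket [0.6875, 0.75]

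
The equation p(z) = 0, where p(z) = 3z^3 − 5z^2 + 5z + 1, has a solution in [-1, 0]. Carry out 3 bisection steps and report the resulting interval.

[-0.25, -0.125]

m = -0.5, p(m) = -3.125 (−); new bracket [-0.5, 0]
m = -0.25, p(m) = -0.609375 (−); new bracket [-0.25, 0]
m = -0.125, p(m) = 0.291016 (+); new bracket [-0.25, -0.125]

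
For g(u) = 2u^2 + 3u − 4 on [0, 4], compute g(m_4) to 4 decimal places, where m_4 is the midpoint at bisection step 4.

-0.6250

u = 2 gives g = 10, positive; keep [0, 2]
u = 1 gives g = 1, positive; keep [0, 1]
u = 0.5 gives g = -2, negative; keep [0.5, 1]
u = 0.75 gives g = -0.625, negative; keep [0.75, 1]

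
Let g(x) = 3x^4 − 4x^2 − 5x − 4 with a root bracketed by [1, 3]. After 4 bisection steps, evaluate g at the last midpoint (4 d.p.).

m = 2, g(m) = 18 (+); new bracket [1, 2]
m = 1.5, g(m) = -5.3125 (−); new bracket [1.5, 2]
m = 1.75, g(m) = 3.136719 (+); new bracket [1.5, 1.75]
m = 1.625, g(m) = -1.7688 (−); new bracket [1.625, 1.75]

-1.7688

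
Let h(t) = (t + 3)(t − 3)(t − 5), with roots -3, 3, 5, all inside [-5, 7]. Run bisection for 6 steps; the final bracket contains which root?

h(1) = 32 > 0, so the root lies in [-5, 1]
h(-2) = 35 > 0, so the root lies in [-5, -2]
h(-3.5) = -27.625 < 0, so the root lies in [-3.5, -2]
h(-2.75) = 11.1406 > 0, so the root lies in [-3.5, -2.75]
h(-3.125) = -6.2207 < 0, so the root lies in [-3.125, -2.75]
h(-2.9375) = 2.9456 > 0, so the root lies in [-3.125, -2.9375]

-3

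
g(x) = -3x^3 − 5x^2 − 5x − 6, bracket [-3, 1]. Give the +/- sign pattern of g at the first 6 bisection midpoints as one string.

m = -1, g(m) = -3 (−); new bracket [-3, -1]
m = -2, g(m) = 8 (+); new bracket [-2, -1]
m = -1.5, g(m) = 0.375 (+); new bracket [-1.5, -1]
m = -1.25, g(m) = -1.7031 (−); new bracket [-1.5, -1.25]
m = -1.375, g(m) = -0.7793 (−); new bracket [-1.5, -1.375]
m = -1.4375, g(m) = -0.2332 (−); new bracket [-1.5, -1.4375]

-++---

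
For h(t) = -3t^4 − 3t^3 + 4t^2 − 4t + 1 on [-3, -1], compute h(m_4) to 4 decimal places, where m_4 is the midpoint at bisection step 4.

-4.8230

m = -2, h(m) = 1 (+); new bracket [-3, -2]
m = -2.5, h(m) = -34.3125 (−); new bracket [-2.5, -2]
m = -2.25, h(m) = -12.464844 (−); new bracket [-2.25, -2]
m = -2.125, h(m) = -4.823 (−); new bracket [-2.125, -2]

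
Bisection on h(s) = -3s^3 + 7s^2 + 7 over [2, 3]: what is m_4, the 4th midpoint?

2.6875

midpoint 2.5: h = 3.875 > 0 → [2.5, 3]
midpoint 2.75: h = -2.453125 < 0 → [2.5, 2.75]
midpoint 2.625: h = 0.970703 > 0 → [2.625, 2.75]
midpoint 2.6875: h = -0.6741 < 0 → [2.625, 2.6875]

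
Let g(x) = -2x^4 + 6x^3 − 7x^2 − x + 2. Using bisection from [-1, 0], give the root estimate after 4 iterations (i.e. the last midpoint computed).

-0.4375

m = -0.5, g(m) = -0.125 (−); new bracket [-0.5, 0]
m = -0.25, g(m) = 1.710938 (+); new bracket [-0.5, -0.25]
m = -0.375, g(m) = 1.034668 (+); new bracket [-0.5, -0.375]
m = -0.4375, g(m) = 0.5219 (+); new bracket [-0.5, -0.4375]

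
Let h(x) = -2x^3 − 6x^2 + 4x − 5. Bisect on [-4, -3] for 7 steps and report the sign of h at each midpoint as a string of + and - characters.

m = -3.5, h(m) = -6.75 (−); new bracket [-4, -3.5]
m = -3.75, h(m) = 1.09375 (+); new bracket [-3.75, -3.5]
m = -3.625, h(m) = -3.074219 (−); new bracket [-3.75, -3.625]
m = -3.6875, h(m) = -1.0532 (−); new bracket [-3.75, -3.6875]
m = -3.71875, h(m) = 0.0043 (+); new bracket [-3.71875, -3.6875]
m = -3.703125, h(m) = -0.5284 (−); new bracket [-3.71875, -3.703125]
m = -3.7109375, h(m) = -0.263 (−); new bracket [-3.71875, -3.7109375]

-+--+--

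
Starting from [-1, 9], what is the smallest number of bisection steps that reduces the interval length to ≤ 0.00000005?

Width after n steps is 10/2^n. Need 2^n ≥ 10/0.00000005 = 200000000.
2^27 = 134217728 < 200000000 ≤ 2^28 = 268435456, so n = 28.

28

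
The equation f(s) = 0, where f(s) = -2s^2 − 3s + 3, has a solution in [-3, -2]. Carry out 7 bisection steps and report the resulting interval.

m = -2.5, f(m) = -2 (−); new bracket [-2.5, -2]
m = -2.25, f(m) = -0.375 (−); new bracket [-2.25, -2]
m = -2.125, f(m) = 0.34375 (+); new bracket [-2.25, -2.125]
m = -2.1875, f(m) = -0.0078 (−); new bracket [-2.1875, -2.125]
m = -2.15625, f(m) = 0.1699 (+); new bracket [-2.1875, -2.15625]
m = -2.171875, f(m) = 0.0815 (+); new bracket [-2.1875, -2.171875]
m = -2.1796875, f(m) = 0.037 (+); new bracket [-2.1875, -2.1796875]

[-2.1875, -2.1796875]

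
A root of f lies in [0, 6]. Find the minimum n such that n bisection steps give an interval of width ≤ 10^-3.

Width after n steps is 6/2^n. Need 2^n ≥ 6/10^-3 = 6000.
2^12 = 4096 < 6000 ≤ 2^13 = 8192, so n = 13.

13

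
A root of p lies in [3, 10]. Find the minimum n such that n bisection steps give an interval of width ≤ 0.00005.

18

Width after n steps is 7/2^n. Need 2^n ≥ 7/0.00005 = 140000.
2^17 = 131072 < 140000 ≤ 2^18 = 262144, so n = 18.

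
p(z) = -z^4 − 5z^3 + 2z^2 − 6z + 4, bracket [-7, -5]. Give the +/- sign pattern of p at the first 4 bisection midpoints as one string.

-+--

m = -6, p(m) = -104 (−); new bracket [-6, -5]
m = -5.5, p(m) = 14.3125 (+); new bracket [-6, -5.5]
m = -5.75, p(m) = -37.957031 (−); new bracket [-5.75, -5.5]
m = -5.625, p(m) = -10.2053 (−); new bracket [-5.625, -5.5]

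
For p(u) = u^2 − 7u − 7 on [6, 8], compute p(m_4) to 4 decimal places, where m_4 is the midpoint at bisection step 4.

-0.1094

m = 7, p(m) = -7 (−); new bracket [7, 8]
m = 7.5, p(m) = -3.25 (−); new bracket [7.5, 8]
m = 7.75, p(m) = -1.1875 (−); new bracket [7.75, 8]
m = 7.875, p(m) = -0.1094 (−); new bracket [7.875, 8]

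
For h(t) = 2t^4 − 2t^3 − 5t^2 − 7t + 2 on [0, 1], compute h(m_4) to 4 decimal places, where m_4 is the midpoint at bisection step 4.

t = 0.5 gives h = -2.875, negative; keep [0, 0.5]
t = 0.25 gives h = -0.085938, negative; keep [0, 0.25]
t = 0.125 gives h = 1.043457, positive; keep [0.125, 0.25]
t = 0.1875 gives h = 0.501, positive; keep [0.1875, 0.25]

0.5010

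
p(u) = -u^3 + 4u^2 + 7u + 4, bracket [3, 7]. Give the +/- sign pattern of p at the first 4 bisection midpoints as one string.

midpoint 5: p = 14 > 0 → [5, 7]
midpoint 6: p = -26 < 0 → [5, 6]
midpoint 5.5: p = -2.875 < 0 → [5, 5.5]
midpoint 5.25: p = 6.2969 > 0 → [5.25, 5.5]

+--+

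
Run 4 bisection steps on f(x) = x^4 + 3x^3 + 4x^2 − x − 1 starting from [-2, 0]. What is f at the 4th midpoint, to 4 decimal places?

-0.2009

midpoint -1: f = 2 > 0 → [-1, 0]
midpoint -0.5: f = 0.1875 > 0 → [-0.5, 0]
midpoint -0.25: f = -0.542969 < 0 → [-0.5, -0.25]
midpoint -0.375: f = -0.2009 < 0 → [-0.5, -0.375]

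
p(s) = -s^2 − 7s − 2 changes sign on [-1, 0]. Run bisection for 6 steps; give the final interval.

midpoint -0.5: p = 1.25 > 0 → [-0.5, 0]
midpoint -0.25: p = -0.3125 < 0 → [-0.5, -0.25]
midpoint -0.375: p = 0.484375 > 0 → [-0.375, -0.25]
midpoint -0.3125: p = 0.0898 > 0 → [-0.3125, -0.25]
midpoint -0.28125: p = -0.1104 < 0 → [-0.3125, -0.28125]
midpoint -0.296875: p = -0.01 < 0 → [-0.3125, -0.296875]

[-0.3125, -0.296875]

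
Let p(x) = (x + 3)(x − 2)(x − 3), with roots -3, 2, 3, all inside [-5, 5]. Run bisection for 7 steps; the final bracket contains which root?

-3

p(0) = 18 > 0, so the root lies in [-5, 0]
p(-2.5) = 12.375 > 0, so the root lies in [-5, -2.5]
p(-3.75) = -29.109375 < 0, so the root lies in [-3.75, -2.5]
p(-3.125) = -3.9238 < 0, so the root lies in [-3.125, -2.5]
p(-2.8125) = 5.2449 > 0, so the root lies in [-3.125, -2.8125]
p(-2.96875) = 0.9268 > 0, so the root lies in [-3.125, -2.96875]
p(-3.046875) = -1.4305 < 0, so the root lies in [-3.046875, -2.96875]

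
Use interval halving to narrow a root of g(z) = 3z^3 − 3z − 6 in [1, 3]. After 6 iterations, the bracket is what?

[1.5, 1.53125]

z = 2 gives g = 12, positive; keep [1, 2]
z = 1.5 gives g = -0.375, negative; keep [1.5, 2]
z = 1.75 gives g = 4.828125, positive; keep [1.5, 1.75]
z = 1.625 gives g = 1.998, positive; keep [1.5, 1.625]
z = 1.5625 gives g = 0.7566, positive; keep [1.5, 1.5625]
z = 1.53125 gives g = 0.1773, positive; keep [1.5, 1.53125]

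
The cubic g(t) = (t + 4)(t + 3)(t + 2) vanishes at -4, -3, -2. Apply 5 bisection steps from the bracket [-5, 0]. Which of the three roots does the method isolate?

-2

t = -2.5 gives g = -0.375, negative; keep [-2.5, 0]
t = -1.25 gives g = 3.609375, positive; keep [-2.5, -1.25]
t = -1.875 gives g = 0.298828, positive; keep [-2.5, -1.875]
t = -2.1875 gives g = -0.2761, negative; keep [-2.1875, -1.875]
t = -2.03125 gives g = -0.0596, negative; keep [-2.03125, -1.875]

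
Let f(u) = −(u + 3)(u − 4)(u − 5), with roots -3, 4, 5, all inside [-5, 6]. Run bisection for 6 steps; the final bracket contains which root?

-3

f(0.5) = -55.125 < 0, so the root lies in [-5, 0.5]
f(-2.25) = -33.984375 < 0, so the root lies in [-5, -2.25]
f(-3.625) = 41.103516 > 0, so the root lies in [-3.625, -2.25]
f(-2.9375) = -3.4417 < 0, so the root lies in [-3.625, -2.9375]
f(-3.28125) = 16.9588 > 0, so the root lies in [-3.28125, -2.9375]
f(-3.109375) = 6.3058 > 0, so the root lies in [-3.109375, -2.9375]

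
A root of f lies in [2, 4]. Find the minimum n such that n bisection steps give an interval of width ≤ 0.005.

Width after n steps is 2/2^n. Need 2^n ≥ 2/0.005 = 400.
2^8 = 256 < 400 ≤ 2^9 = 512, so n = 9.

9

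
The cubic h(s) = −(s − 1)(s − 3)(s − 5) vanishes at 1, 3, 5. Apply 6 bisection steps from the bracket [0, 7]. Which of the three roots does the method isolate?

m = 3.5, h(m) = 1.875 (+); new bracket [3.5, 7]
m = 5.25, h(m) = -2.390625 (−); new bracket [3.5, 5.25]
m = 4.375, h(m) = 2.900391 (+); new bracket [4.375, 5.25]
m = 4.8125, h(m) = 1.2957 (+); new bracket [4.8125, 5.25]
m = 5.03125, h(m) = -0.2559 (−); new bracket [4.8125, 5.03125]
m = 4.921875, h(m) = 0.5889 (+); new bracket [4.921875, 5.03125]

5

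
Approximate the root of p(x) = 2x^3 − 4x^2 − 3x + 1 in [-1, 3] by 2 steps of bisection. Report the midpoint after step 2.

2

p(1) = -4 < 0, so the root lies in [1, 3]
p(2) = -5 < 0, so the root lies in [2, 3]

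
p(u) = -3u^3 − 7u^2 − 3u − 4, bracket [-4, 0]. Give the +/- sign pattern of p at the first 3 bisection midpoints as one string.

midpoint -2: p = -2 < 0 → [-4, -2]
midpoint -3: p = 23 > 0 → [-3, -2]
midpoint -2.5: p = 6.625 > 0 → [-2.5, -2]

-++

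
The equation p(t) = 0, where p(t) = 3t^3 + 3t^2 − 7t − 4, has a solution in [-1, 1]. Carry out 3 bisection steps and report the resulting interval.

midpoint 0: p = -4 < 0 → [-1, 0]
midpoint -0.5: p = -0.125 < 0 → [-1, -0.5]
midpoint -0.75: p = 1.671875 > 0 → [-0.75, -0.5]

[-0.75, -0.5]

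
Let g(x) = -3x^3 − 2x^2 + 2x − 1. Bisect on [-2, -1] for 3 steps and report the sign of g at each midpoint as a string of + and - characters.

+-+

m = -1.5, g(m) = 1.625 (+); new bracket [-1.5, -1]
m = -1.25, g(m) = -0.765625 (−); new bracket [-1.5, -1.25]
m = -1.375, g(m) = 0.267578 (+); new bracket [-1.375, -1.25]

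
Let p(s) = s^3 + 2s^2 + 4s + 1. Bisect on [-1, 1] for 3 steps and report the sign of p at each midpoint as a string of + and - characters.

+-+

p(0) = 1 > 0, so the root lies in [-1, 0]
p(-0.5) = -0.625 < 0, so the root lies in [-0.5, 0]
p(-0.25) = 0.109375 > 0, so the root lies in [-0.5, -0.25]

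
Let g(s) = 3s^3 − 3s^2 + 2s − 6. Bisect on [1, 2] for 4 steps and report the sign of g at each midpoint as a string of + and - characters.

+---

s = 1.5 gives g = 0.375, positive; keep [1, 1.5]
s = 1.25 gives g = -2.328125, negative; keep [1.25, 1.5]
s = 1.375 gives g = -1.123047, negative; keep [1.375, 1.5]
s = 1.4375 gives g = -0.4128, negative; keep [1.4375, 1.5]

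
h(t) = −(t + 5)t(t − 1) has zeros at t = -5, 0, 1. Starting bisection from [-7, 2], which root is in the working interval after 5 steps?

m = -2.5, h(m) = -21.875 (−); new bracket [-7, -2.5]
m = -4.75, h(m) = -6.828125 (−); new bracket [-7, -4.75]
m = -5.875, h(m) = 35.341797 (+); new bracket [-5.875, -4.75]
m = -5.3125, h(m) = 10.4797 (+); new bracket [-5.3125, -4.75]
m = -5.03125, h(m) = 0.9483 (+); new bracket [-5.03125, -4.75]

-5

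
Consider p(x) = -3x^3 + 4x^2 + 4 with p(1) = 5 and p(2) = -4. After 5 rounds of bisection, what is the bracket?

[1.75, 1.78125]

p(1.5) = 2.875 > 0, so the root lies in [1.5, 2]
p(1.75) = 0.171875 > 0, so the root lies in [1.75, 2]
p(1.875) = -1.712891 < 0, so the root lies in [1.75, 1.875]
p(1.8125) = -0.7224 < 0, so the root lies in [1.75, 1.8125]
p(1.78125) = -0.2635 < 0, so the root lies in [1.75, 1.78125]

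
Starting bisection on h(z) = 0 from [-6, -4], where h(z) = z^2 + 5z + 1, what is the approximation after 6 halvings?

m = -5, h(m) = 1 (+); new bracket [-5, -4]
m = -4.5, h(m) = -1.25 (−); new bracket [-5, -4.5]
m = -4.75, h(m) = -0.1875 (−); new bracket [-5, -4.75]
m = -4.875, h(m) = 0.3906 (+); new bracket [-4.875, -4.75]
m = -4.8125, h(m) = 0.0977 (+); new bracket [-4.8125, -4.75]
m = -4.78125, h(m) = -0.0459 (−); new bracket [-4.8125, -4.78125]

-4.78125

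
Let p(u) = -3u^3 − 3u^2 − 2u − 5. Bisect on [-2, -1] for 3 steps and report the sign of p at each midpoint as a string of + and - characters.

+--

m = -1.5, p(m) = 1.375 (+); new bracket [-1.5, -1]
m = -1.25, p(m) = -1.328125 (−); new bracket [-1.5, -1.25]
m = -1.375, p(m) = -0.123047 (−); new bracket [-1.5, -1.375]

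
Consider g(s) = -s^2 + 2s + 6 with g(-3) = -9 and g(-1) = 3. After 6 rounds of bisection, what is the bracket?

[-1.65625, -1.625]

midpoint -2: g = -2 < 0 → [-2, -1]
midpoint -1.5: g = 0.75 > 0 → [-2, -1.5]
midpoint -1.75: g = -0.5625 < 0 → [-1.75, -1.5]
midpoint -1.625: g = 0.1094 > 0 → [-1.75, -1.625]
midpoint -1.6875: g = -0.2227 < 0 → [-1.6875, -1.625]
midpoint -1.65625: g = -0.0557 < 0 → [-1.65625, -1.625]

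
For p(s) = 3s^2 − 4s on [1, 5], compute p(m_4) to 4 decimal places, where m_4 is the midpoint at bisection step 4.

-0.3125

m = 3, p(m) = 15 (+); new bracket [1, 3]
m = 2, p(m) = 4 (+); new bracket [1, 2]
m = 1.5, p(m) = 0.75 (+); new bracket [1, 1.5]
m = 1.25, p(m) = -0.3125 (−); new bracket [1.25, 1.5]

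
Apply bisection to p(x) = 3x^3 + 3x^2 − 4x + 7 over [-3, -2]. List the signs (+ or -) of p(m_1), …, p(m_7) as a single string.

--+---+

p(-2.5) = -11.125 < 0, so the root lies in [-2.5, -2]
p(-2.25) = -2.984375 < 0, so the root lies in [-2.25, -2]
p(-2.125) = 0.259766 > 0, so the root lies in [-2.25, -2.125]
p(-2.1875) = -1.2971 < 0, so the root lies in [-2.1875, -2.125]
p(-2.15625) = -0.5027 < 0, so the root lies in [-2.15625, -2.125]
p(-2.140625) = -0.1175 < 0, so the root lies in [-2.140625, -2.125]
p(-2.1328125) = 0.0721 > 0, so the root lies in [-2.140625, -2.1328125]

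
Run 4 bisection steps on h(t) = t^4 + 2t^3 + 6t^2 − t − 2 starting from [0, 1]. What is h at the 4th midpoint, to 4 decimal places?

t = 0.5 gives h = -0.6875, negative; keep [0.5, 1]
t = 0.75 gives h = 1.785156, positive; keep [0.5, 0.75]
t = 0.625 gives h = 0.359619, positive; keep [0.5, 0.625]
t = 0.5625 gives h = -0.208, negative; keep [0.5625, 0.625]

-0.2080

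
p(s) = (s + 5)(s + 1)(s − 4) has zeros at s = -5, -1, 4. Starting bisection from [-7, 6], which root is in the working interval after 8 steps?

m = -0.5, p(m) = -10.125 (−); new bracket [-0.5, 6]
m = 2.75, p(m) = -36.328125 (−); new bracket [2.75, 6]
m = 4.375, p(m) = 18.896484 (+); new bracket [2.75, 4.375]
m = 3.5625, p(m) = -17.0916 (−); new bracket [3.5625, 4.375]
m = 3.96875, p(m) = -1.3926 (−); new bracket [3.96875, 4.375]
m = 4.171875, p(m) = 8.153 (+); new bracket [3.96875, 4.171875]
m = 4.0703125, p(m) = 3.2336 (+); new bracket [3.96875, 4.0703125]
m = 4.01953125, p(m) = 0.8843 (+); new bracket [3.96875, 4.01953125]

4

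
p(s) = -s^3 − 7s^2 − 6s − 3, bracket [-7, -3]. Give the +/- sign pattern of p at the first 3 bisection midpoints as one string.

--+

p(-5) = -23 < 0, so the root lies in [-7, -5]
p(-6) = -3 < 0, so the root lies in [-7, -6]
p(-6.5) = 14.875 > 0, so the root lies in [-6.5, -6]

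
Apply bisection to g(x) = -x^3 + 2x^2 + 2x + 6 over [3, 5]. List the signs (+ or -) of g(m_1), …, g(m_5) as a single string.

m = 4, g(m) = -18 (−); new bracket [3, 4]
m = 3.5, g(m) = -5.375 (−); new bracket [3, 3.5]
m = 3.25, g(m) = -0.703125 (−); new bracket [3, 3.25]
m = 3.125, g(m) = 1.2637 (+); new bracket [3.125, 3.25]
m = 3.1875, g(m) = 0.3098 (+); new bracket [3.1875, 3.25]

---++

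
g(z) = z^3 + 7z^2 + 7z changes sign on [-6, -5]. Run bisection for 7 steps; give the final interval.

[-5.796875, -5.7890625]

m = -5.5, g(m) = 6.875 (+); new bracket [-6, -5.5]
m = -5.75, g(m) = 1.078125 (+); new bracket [-6, -5.75]
m = -5.875, g(m) = -2.294922 (−); new bracket [-5.875, -5.75]
m = -5.8125, g(m) = -0.5676 (−); new bracket [-5.8125, -5.75]
m = -5.78125, g(m) = 0.2654 (+); new bracket [-5.8125, -5.78125]
m = -5.796875, g(m) = -0.1486 (−); new bracket [-5.796875, -5.78125]
m = -5.7890625, g(m) = 0.059 (+); new bracket [-5.796875, -5.7890625]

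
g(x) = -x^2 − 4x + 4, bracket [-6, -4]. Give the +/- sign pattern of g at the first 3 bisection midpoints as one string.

-++

m = -5, g(m) = -1 (−); new bracket [-5, -4]
m = -4.5, g(m) = 1.75 (+); new bracket [-5, -4.5]
m = -4.75, g(m) = 0.4375 (+); new bracket [-5, -4.75]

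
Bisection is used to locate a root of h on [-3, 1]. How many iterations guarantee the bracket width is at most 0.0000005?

Width after n steps is 4/2^n. Need 2^n ≥ 4/0.0000005 = 8000000.
2^22 = 4194304 < 8000000 ≤ 2^23 = 8388608, so n = 23.

23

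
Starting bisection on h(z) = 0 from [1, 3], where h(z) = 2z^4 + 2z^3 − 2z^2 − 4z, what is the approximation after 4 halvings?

midpoint 2: h = 32 > 0 → [1, 2]
midpoint 1.5: h = 6.375 > 0 → [1, 1.5]
midpoint 1.25: h = 0.664062 > 0 → [1, 1.25]
midpoint 1.125: h = -0.98 < 0 → [1.125, 1.25]

1.125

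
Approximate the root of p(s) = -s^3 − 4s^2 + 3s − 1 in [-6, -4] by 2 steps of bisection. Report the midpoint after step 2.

-4.5

midpoint -5: p = 9 > 0 → [-5, -4]
midpoint -4.5: p = -4.375 < 0 → [-5, -4.5]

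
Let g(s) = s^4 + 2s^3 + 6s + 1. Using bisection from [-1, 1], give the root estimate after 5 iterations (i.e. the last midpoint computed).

-0.1875

midpoint 0: g = 1 > 0 → [-1, 0]
midpoint -0.5: g = -2.1875 < 0 → [-0.5, 0]
midpoint -0.25: g = -0.527344 < 0 → [-0.25, 0]
midpoint -0.125: g = 0.2463 > 0 → [-0.25, -0.125]
midpoint -0.1875: g = -0.1369 < 0 → [-0.1875, -0.125]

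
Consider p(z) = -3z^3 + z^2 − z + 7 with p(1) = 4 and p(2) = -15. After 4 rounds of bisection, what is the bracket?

midpoint 1.5: p = -2.375 < 0 → [1, 1.5]
midpoint 1.25: p = 1.453125 > 0 → [1.25, 1.5]
midpoint 1.375: p = -0.283203 < 0 → [1.25, 1.375]
midpoint 1.3125: p = 0.6272 > 0 → [1.3125, 1.375]

[1.3125, 1.375]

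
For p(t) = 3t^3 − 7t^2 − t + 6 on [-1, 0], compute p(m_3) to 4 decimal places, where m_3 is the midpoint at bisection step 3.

-0.4941

t = -0.5 gives p = 4.375, positive; keep [-1, -0.5]
t = -0.75 gives p = 1.546875, positive; keep [-1, -0.75]
t = -0.875 gives p = -0.494141, negative; keep [-0.875, -0.75]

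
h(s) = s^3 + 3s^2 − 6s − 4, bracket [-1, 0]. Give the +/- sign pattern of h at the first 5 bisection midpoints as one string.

-+++-

midpoint -0.5: h = -0.375 < 0 → [-1, -0.5]
midpoint -0.75: h = 1.765625 > 0 → [-0.75, -0.5]
midpoint -0.625: h = 0.677734 > 0 → [-0.625, -0.5]
midpoint -0.5625: h = 0.1462 > 0 → [-0.5625, -0.5]
midpoint -0.53125: h = -0.1158 < 0 → [-0.5625, -0.53125]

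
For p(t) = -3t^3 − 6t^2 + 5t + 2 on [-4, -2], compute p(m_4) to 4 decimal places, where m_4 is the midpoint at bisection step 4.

t = -3 gives p = 14, positive; keep [-3, -2]
t = -2.5 gives p = -1.125, negative; keep [-3, -2.5]
t = -2.75 gives p = 5.265625, positive; keep [-2.75, -2.5]
t = -2.625 gives p = 1.7949, positive; keep [-2.625, -2.5]

1.7949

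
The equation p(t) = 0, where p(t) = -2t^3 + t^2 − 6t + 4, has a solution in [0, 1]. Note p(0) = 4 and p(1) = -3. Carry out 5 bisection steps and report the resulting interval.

p(0.5) = 1 > 0, so the root lies in [0.5, 1]
p(0.75) = -0.78125 < 0, so the root lies in [0.5, 0.75]
p(0.625) = 0.152344 > 0, so the root lies in [0.625, 0.75]
p(0.6875) = -0.3022 < 0, so the root lies in [0.625, 0.6875]
p(0.65625) = -0.0721 < 0, so the root lies in [0.625, 0.65625]

[0.625, 0.65625]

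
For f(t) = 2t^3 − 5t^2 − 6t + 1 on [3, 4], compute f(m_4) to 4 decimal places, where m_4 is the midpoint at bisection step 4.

t = 3.5 gives f = 4.5, positive; keep [3, 3.5]
t = 3.25 gives f = -2.65625, negative; keep [3.25, 3.5]
t = 3.375 gives f = 0.683594, positive; keep [3.25, 3.375]
t = 3.3125 gives f = -1.0444, negative; keep [3.3125, 3.375]

-1.0444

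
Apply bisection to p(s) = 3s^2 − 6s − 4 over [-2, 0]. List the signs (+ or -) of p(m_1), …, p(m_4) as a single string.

+-++

s = -1 gives p = 5, positive; keep [-1, 0]
s = -0.5 gives p = -0.25, negative; keep [-1, -0.5]
s = -0.75 gives p = 2.1875, positive; keep [-0.75, -0.5]
s = -0.625 gives p = 0.9219, positive; keep [-0.625, -0.5]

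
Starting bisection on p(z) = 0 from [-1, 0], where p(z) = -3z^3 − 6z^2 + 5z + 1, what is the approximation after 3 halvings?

-0.125

p(-0.5) = -2.625 < 0, so the root lies in [-0.5, 0]
p(-0.25) = -0.578125 < 0, so the root lies in [-0.25, 0]
p(-0.125) = 0.287109 > 0, so the root lies in [-0.25, -0.125]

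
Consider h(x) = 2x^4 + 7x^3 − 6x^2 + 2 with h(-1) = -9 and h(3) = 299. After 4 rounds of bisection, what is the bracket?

x = 1 gives h = 5, positive; keep [-1, 1]
x = 0 gives h = 2, positive; keep [-1, 0]
x = -0.5 gives h = -0.25, negative; keep [-0.5, 0]
x = -0.25 gives h = 1.5234, positive; keep [-0.5, -0.25]

[-0.5, -0.25]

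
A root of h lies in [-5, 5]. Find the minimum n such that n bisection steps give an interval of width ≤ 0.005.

Width after n steps is 10/2^n. Need 2^n ≥ 10/0.005 = 2000.
2^10 = 1024 < 2000 ≤ 2^11 = 2048, so n = 11.

11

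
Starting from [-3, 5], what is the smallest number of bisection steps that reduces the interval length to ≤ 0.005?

11

Width after n steps is 8/2^n. Need 2^n ≥ 8/0.005 = 1600.
2^10 = 1024 < 1600 ≤ 2^11 = 2048, so n = 11.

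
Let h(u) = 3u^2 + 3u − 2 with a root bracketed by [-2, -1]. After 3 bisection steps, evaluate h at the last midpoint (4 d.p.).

m = -1.5, h(m) = 0.25 (+); new bracket [-1.5, -1]
m = -1.25, h(m) = -1.0625 (−); new bracket [-1.5, -1.25]
m = -1.375, h(m) = -0.453125 (−); new bracket [-1.5, -1.375]

-0.4531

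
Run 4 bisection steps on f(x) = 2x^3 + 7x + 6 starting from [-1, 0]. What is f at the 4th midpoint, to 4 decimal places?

0.5376

midpoint -0.5: f = 2.25 > 0 → [-1, -0.5]
midpoint -0.75: f = -0.09375 < 0 → [-0.75, -0.5]
midpoint -0.625: f = 1.136719 > 0 → [-0.75, -0.625]
midpoint -0.6875: f = 0.5376 > 0 → [-0.75, -0.6875]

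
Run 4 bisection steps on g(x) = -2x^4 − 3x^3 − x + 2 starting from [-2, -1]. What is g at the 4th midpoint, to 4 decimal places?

0.0910

g(-1.5) = 3.5 > 0, so the root lies in [-2, -1.5]
g(-1.75) = 1.070312 > 0, so the root lies in [-2, -1.75]
g(-1.875) = -1.068848 < 0, so the root lies in [-1.875, -1.75]
g(-1.8125) = 0.091 > 0, so the root lies in [-1.875, -1.8125]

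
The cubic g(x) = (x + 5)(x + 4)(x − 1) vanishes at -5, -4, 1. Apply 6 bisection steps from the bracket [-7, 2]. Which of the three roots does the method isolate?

g(-2.5) = -13.125 < 0, so the root lies in [-2.5, 2]
g(-0.25) = -22.265625 < 0, so the root lies in [-0.25, 2]
g(0.875) = -3.580078 < 0, so the root lies in [0.875, 2]
g(1.4375) = 15.3142 > 0, so the root lies in [0.875, 1.4375]
g(1.15625) = 4.9599 > 0, so the root lies in [0.875, 1.15625]
g(1.015625) = 0.4714 > 0, so the root lies in [0.875, 1.015625]

1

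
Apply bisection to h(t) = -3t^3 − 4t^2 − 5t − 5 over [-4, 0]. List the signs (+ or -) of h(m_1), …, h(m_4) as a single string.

+-++

m = -2, h(m) = 13 (+); new bracket [-2, 0]
m = -1, h(m) = -1 (−); new bracket [-2, -1]
m = -1.5, h(m) = 3.625 (+); new bracket [-1.5, -1]
m = -1.25, h(m) = 0.8594 (+); new bracket [-1.25, -1]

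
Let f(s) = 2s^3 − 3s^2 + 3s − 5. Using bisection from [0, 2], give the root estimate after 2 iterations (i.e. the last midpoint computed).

midpoint 1: f = -3 < 0 → [1, 2]
midpoint 1.5: f = -0.5 < 0 → [1.5, 2]

1.5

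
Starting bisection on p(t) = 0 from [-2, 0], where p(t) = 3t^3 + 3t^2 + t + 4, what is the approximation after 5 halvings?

t = -1 gives p = 3, positive; keep [-2, -1]
t = -1.5 gives p = -0.875, negative; keep [-1.5, -1]
t = -1.25 gives p = 1.578125, positive; keep [-1.5, -1.25]
t = -1.375 gives p = 0.498, positive; keep [-1.5, -1.375]
t = -1.4375 gives p = -0.1497, negative; keep [-1.4375, -1.375]

-1.4375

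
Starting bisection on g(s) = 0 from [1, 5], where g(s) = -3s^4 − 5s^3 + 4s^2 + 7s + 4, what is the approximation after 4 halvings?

1.25

g(3) = -317 < 0, so the root lies in [1, 3]
g(2) = -54 < 0, so the root lies in [1, 2]
g(1.5) = -8.5625 < 0, so the root lies in [1, 1.5]
g(1.25) = 1.9102 > 0, so the root lies in [1.25, 1.5]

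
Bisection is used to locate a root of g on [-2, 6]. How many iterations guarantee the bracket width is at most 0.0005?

Width after n steps is 8/2^n. Need 2^n ≥ 8/0.0005 = 16000.
2^13 = 8192 < 16000 ≤ 2^14 = 16384, so n = 14.

14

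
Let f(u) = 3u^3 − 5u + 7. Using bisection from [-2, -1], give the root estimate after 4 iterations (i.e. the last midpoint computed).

f(-1.5) = 4.375 > 0, so the root lies in [-2, -1.5]
f(-1.75) = -0.328125 < 0, so the root lies in [-1.75, -1.5]
f(-1.625) = 2.251953 > 0, so the root lies in [-1.75, -1.625]
f(-1.6875) = 1.0212 > 0, so the root lies in [-1.75, -1.6875]

-1.6875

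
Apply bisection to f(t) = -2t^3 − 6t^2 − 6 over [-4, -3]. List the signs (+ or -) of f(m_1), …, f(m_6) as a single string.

t = -3.5 gives f = 6.25, positive; keep [-3.5, -3]
t = -3.25 gives f = -0.71875, negative; keep [-3.5, -3.25]
t = -3.375 gives f = 2.542969, positive; keep [-3.375, -3.25]
t = -3.3125 gives f = 0.8579, positive; keep [-3.3125, -3.25]
t = -3.28125 gives f = 0.0562, positive; keep [-3.28125, -3.25]
t = -3.265625 gives f = -0.3346, negative; keep [-3.28125, -3.265625]

+-+++-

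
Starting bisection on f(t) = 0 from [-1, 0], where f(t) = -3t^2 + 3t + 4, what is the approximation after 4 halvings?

-0.8125

f(-0.5) = 1.75 > 0, so the root lies in [-1, -0.5]
f(-0.75) = 0.0625 > 0, so the root lies in [-1, -0.75]
f(-0.875) = -0.921875 < 0, so the root lies in [-0.875, -0.75]
f(-0.8125) = -0.418 < 0, so the root lies in [-0.8125, -0.75]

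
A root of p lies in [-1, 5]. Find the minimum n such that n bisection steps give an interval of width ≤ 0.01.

10

Width after n steps is 6/2^n. Need 2^n ≥ 6/0.01 = 600.
2^9 = 512 < 600 ≤ 2^10 = 1024, so n = 10.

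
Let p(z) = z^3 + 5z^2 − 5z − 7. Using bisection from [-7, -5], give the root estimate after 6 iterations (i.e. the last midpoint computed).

midpoint -6: p = -13 < 0 → [-6, -5]
midpoint -5.5: p = 5.375 > 0 → [-6, -5.5]
midpoint -5.75: p = -3.046875 < 0 → [-5.75, -5.5]
midpoint -5.625: p = 1.3496 > 0 → [-5.75, -5.625]
midpoint -5.6875: p = -0.8015 < 0 → [-5.6875, -5.625]
midpoint -5.65625: p = 0.2857 > 0 → [-5.6875, -5.65625]

-5.65625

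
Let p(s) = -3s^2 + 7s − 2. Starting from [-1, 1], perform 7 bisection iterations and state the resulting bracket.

midpoint 0: p = -2 < 0 → [0, 1]
midpoint 0.5: p = 0.75 > 0 → [0, 0.5]
midpoint 0.25: p = -0.4375 < 0 → [0.25, 0.5]
midpoint 0.375: p = 0.2031 > 0 → [0.25, 0.375]
midpoint 0.3125: p = -0.1055 < 0 → [0.3125, 0.375]
midpoint 0.34375: p = 0.0518 > 0 → [0.3125, 0.34375]
midpoint 0.328125: p = -0.0261 < 0 → [0.328125, 0.34375]

[0.328125, 0.34375]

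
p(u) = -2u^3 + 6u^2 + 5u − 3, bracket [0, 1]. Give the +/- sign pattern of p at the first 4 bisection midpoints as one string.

m = 0.5, p(m) = 0.75 (+); new bracket [0, 0.5]
m = 0.25, p(m) = -1.40625 (−); new bracket [0.25, 0.5]
m = 0.375, p(m) = -0.386719 (−); new bracket [0.375, 0.5]
m = 0.4375, p(m) = 0.1685 (+); new bracket [0.375, 0.4375]

+--+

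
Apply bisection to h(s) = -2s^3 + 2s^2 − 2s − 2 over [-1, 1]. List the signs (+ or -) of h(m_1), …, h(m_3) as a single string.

--+

m = 0, h(m) = -2 (−); new bracket [-1, 0]
m = -0.5, h(m) = -0.25 (−); new bracket [-1, -0.5]
m = -0.75, h(m) = 1.46875 (+); new bracket [-0.75, -0.5]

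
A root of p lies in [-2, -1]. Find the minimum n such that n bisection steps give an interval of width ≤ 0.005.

8

Width after n steps is 1/2^n. Need 2^n ≥ 1/0.005 = 200.
2^7 = 128 < 200 ≤ 2^8 = 256, so n = 8.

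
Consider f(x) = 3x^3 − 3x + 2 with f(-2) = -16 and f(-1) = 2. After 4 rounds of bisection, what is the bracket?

[-1.25, -1.1875]

x = -1.5 gives f = -3.625, negative; keep [-1.5, -1]
x = -1.25 gives f = -0.109375, negative; keep [-1.25, -1]
x = -1.125 gives f = 1.103516, positive; keep [-1.25, -1.125]
x = -1.1875 gives f = 0.5388, positive; keep [-1.25, -1.1875]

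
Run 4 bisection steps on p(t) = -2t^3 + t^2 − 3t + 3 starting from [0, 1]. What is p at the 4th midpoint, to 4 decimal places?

m = 0.5, p(m) = 1.5 (+); new bracket [0.5, 1]
m = 0.75, p(m) = 0.46875 (+); new bracket [0.75, 1]
m = 0.875, p(m) = -0.199219 (−); new bracket [0.75, 0.875]
m = 0.8125, p(m) = 0.1499 (+); new bracket [0.8125, 0.875]

0.1499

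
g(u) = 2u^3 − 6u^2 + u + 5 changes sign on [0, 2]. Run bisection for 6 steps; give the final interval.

midpoint 1: g = 2 > 0 → [1, 2]
midpoint 1.5: g = -0.25 < 0 → [1, 1.5]
midpoint 1.25: g = 0.78125 > 0 → [1.25, 1.5]
midpoint 1.375: g = 0.2305 > 0 → [1.375, 1.5]
midpoint 1.4375: g = -0.02 < 0 → [1.375, 1.4375]
midpoint 1.40625: g = 0.1028 > 0 → [1.40625, 1.4375]

[1.40625, 1.4375]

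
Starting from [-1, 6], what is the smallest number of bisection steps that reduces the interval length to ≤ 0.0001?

17

Width after n steps is 7/2^n. Need 2^n ≥ 7/0.0001 = 70000.
2^16 = 65536 < 70000 ≤ 2^17 = 131072, so n = 17.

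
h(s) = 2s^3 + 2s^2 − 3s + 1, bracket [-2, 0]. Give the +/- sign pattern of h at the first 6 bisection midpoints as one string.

++++-+

m = -1, h(m) = 4 (+); new bracket [-2, -1]
m = -1.5, h(m) = 3.25 (+); new bracket [-2, -1.5]
m = -1.75, h(m) = 1.65625 (+); new bracket [-2, -1.75]
m = -1.875, h(m) = 0.4727 (+); new bracket [-2, -1.875]
m = -1.9375, h(m) = -0.2261 (−); new bracket [-1.9375, -1.875]
m = -1.90625, h(m) = 0.1325 (+); new bracket [-1.9375, -1.90625]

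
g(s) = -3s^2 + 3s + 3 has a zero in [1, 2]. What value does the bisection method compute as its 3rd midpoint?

1.625

s = 1.5 gives g = 0.75, positive; keep [1.5, 2]
s = 1.75 gives g = -0.9375, negative; keep [1.5, 1.75]
s = 1.625 gives g = -0.046875, negative; keep [1.5, 1.625]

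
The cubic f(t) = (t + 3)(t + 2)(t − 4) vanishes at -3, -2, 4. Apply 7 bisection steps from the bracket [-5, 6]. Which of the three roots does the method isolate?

4

midpoint 0.5: f = -30.625 < 0 → [0.5, 6]
midpoint 3.25: f = -24.609375 < 0 → [3.25, 6]
midpoint 4.625: f = 31.572266 > 0 → [3.25, 4.625]
midpoint 3.9375: f = -2.5745 < 0 → [3.9375, 4.625]
midpoint 4.28125: f = 12.8631 > 0 → [3.9375, 4.28125]
midpoint 4.109375: f = 4.7506 > 0 → [3.9375, 4.109375]
midpoint 4.0234375: f = 0.9915 > 0 → [3.9375, 4.0234375]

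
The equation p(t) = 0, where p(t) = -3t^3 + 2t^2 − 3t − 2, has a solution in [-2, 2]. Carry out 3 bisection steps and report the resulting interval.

p(0) = -2 < 0, so the root lies in [-2, 0]
p(-1) = 6 > 0, so the root lies in [-1, 0]
p(-0.5) = 0.375 > 0, so the root lies in [-0.5, 0]

[-0.5, 0]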